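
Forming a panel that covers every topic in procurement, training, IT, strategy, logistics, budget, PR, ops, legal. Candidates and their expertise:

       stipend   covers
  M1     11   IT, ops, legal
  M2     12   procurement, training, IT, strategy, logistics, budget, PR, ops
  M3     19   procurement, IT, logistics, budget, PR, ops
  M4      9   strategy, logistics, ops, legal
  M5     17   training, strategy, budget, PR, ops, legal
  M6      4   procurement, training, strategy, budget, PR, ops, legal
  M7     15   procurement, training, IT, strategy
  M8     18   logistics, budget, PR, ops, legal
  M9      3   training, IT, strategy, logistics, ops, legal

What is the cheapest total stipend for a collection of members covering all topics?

7

M6, M9 cover every topic at stipend 4 + 3 = 7.
Any cover uses at least 2 members; among all covering selections none totals below 7.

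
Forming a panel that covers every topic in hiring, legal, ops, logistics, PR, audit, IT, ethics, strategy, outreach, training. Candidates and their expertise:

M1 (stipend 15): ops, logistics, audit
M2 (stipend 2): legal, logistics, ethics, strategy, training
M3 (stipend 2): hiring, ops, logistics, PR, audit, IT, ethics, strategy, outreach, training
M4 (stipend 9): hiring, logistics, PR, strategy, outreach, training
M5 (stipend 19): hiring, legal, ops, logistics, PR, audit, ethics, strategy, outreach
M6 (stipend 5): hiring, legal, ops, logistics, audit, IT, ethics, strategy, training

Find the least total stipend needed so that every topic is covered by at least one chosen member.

4

M2, M3 cover every topic at stipend 2 + 2 = 4.
Any cover uses at least 2 members; among all covering selections none totals below 4.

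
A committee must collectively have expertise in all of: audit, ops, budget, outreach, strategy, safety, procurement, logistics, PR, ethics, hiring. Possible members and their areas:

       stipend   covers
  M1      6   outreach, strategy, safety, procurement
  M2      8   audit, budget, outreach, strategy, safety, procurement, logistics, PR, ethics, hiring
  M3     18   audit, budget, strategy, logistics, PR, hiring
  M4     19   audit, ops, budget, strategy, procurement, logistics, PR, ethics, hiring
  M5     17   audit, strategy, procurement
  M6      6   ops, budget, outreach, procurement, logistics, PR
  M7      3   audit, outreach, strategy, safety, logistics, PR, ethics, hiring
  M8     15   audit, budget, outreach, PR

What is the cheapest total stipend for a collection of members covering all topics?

9

M6, M7 cover every topic at stipend 6 + 3 = 9.
Any cover uses at least 2 members; among all covering selections none totals below 9.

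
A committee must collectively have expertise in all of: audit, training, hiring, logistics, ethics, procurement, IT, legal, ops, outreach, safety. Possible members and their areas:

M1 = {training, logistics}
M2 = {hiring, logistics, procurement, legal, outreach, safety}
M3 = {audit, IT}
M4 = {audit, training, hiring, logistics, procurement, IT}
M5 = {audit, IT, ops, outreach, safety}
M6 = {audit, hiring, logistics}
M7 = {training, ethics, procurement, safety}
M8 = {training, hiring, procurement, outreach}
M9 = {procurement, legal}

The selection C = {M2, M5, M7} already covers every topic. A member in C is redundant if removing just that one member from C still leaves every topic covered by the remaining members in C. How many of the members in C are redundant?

Drop M2: hiring, logistics, legal uncovered — not redundant.
Drop M5: audit, IT, ops uncovered — not redundant.
Drop M7: training, ethics uncovered — not redundant.
None of the members in C is redundant.

0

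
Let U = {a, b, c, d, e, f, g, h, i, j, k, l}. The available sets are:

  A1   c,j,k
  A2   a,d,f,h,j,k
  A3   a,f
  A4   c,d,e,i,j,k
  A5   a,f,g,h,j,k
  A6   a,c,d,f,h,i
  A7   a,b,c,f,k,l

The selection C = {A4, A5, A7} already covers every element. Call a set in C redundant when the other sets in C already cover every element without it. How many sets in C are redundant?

Drop A4: d, e, i uncovered — not redundant.
Drop A5: g, h uncovered — not redundant.
Drop A7: b, l uncovered — not redundant.
None of the sets in C is redundant.

0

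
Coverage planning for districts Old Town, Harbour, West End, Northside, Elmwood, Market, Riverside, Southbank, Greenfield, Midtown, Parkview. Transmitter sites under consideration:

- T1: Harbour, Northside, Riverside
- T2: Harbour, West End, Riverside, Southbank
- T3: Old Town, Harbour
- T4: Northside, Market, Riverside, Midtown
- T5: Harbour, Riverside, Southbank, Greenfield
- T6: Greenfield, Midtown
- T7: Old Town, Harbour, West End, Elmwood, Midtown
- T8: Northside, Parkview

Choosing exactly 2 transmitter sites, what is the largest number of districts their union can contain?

Choosing T4, T7 covers {Old Town, Harbour, West End, Northside, Elmwood, Market, Riverside, Midtown} — 8 districts.
No choice of 2 transmitter sites does better; here Southbank, Greenfield, Parkview are left uncovered.

8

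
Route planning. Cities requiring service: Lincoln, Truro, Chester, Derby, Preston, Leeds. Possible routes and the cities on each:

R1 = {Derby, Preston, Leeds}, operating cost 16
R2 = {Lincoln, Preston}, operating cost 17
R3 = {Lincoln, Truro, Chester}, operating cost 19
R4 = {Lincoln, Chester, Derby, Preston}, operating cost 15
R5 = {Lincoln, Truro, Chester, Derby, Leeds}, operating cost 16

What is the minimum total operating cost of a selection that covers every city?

31

R4, R5 cover every city at operating cost 15 + 16 = 31.
Any cover uses at least 2 routes; among all covering selections none totals below 31.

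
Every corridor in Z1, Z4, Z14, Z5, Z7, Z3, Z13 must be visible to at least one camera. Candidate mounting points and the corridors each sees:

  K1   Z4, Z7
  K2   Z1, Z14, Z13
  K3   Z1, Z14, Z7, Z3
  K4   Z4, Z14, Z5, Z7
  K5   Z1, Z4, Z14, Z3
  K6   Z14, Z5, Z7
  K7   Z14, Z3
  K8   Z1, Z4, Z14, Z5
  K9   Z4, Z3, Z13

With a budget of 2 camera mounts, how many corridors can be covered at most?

Choosing K2, K4 covers {Z1, Z4, Z14, Z5, Z7, Z13} — 6 corridors.
No choice of 2 camera mounts does better; here Z3 is left uncovered.

6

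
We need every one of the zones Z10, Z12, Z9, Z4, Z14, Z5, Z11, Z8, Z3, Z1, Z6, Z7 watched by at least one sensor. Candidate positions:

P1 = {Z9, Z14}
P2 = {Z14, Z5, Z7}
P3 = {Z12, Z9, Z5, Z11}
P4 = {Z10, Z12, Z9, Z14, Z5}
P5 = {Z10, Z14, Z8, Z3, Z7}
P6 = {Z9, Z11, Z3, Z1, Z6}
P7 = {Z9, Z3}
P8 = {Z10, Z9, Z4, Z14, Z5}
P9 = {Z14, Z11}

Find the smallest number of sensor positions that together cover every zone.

4

P3, P5, P6, P8 together cover {Z10, Z12, Z9, Z4, Z14, Z5, Z11, Z8, Z3, Z1, Z6, Z7} — every zone.
No 3 of the 9 sensor positions cover everything (all 84 triples fall short), so 4 is minimum.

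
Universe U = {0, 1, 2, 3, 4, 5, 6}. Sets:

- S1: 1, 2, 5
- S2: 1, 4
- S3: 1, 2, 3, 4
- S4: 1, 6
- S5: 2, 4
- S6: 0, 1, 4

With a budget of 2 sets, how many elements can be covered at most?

Choosing S1, S3 covers {1, 2, 3, 4, 5} — 5 elements.
No choice of 2 sets does better; here 0, 6 are left uncovered.

5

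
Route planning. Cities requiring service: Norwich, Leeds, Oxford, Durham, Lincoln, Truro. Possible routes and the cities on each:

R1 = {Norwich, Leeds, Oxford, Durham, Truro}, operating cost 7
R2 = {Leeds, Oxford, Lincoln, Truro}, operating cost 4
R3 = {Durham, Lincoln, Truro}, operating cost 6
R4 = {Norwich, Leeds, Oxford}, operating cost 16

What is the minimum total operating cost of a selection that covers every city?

R1, R2 cover every city at operating cost 7 + 4 = 11.
Any cover uses at least 2 routes; among all covering selections none totals below 11.

11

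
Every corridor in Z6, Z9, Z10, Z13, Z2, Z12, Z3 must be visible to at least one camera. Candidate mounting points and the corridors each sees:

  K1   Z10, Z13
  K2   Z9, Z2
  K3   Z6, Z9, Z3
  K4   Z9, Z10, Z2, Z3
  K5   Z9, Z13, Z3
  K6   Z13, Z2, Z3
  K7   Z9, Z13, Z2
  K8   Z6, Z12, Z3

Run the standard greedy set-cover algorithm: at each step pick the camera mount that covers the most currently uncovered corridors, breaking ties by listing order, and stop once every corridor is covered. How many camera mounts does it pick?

3

Pick 1: K4 covers 4 new corridors (Z9, Z10, Z2, Z3).
Pick 2: K8 covers 2 new corridors (Z6, Z12).
Pick 3: K1 covers 1 new corridors (Z13).
Greedy uses 3 camera mounts.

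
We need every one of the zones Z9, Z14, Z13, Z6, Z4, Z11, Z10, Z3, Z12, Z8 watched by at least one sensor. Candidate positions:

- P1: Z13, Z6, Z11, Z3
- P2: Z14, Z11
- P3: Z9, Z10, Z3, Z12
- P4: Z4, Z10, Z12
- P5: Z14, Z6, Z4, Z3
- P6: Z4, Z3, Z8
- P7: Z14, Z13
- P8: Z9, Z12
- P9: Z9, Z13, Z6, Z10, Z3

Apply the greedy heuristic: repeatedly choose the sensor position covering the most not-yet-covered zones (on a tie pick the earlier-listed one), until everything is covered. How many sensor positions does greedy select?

4

Pick 1: P9 covers 5 new zones (Z9, Z13, Z6, Z10, Z3).
Pick 2: P2 covers 2 new zones (Z14, Z11).
Pick 3: P4 covers 2 new zones (Z4, Z12).
Pick 4: P6 covers 1 new zones (Z8).
Greedy uses 4 sensor positions.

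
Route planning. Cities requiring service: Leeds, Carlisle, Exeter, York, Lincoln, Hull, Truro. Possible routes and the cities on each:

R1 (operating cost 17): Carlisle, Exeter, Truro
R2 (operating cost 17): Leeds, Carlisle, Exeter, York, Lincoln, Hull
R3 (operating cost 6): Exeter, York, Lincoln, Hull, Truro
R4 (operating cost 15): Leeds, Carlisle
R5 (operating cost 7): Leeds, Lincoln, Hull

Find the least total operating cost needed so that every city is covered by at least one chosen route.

21

R3, R4 cover every city at operating cost 6 + 15 = 21.
Any cover uses at least 2 routes; among all covering selections none totals below 21.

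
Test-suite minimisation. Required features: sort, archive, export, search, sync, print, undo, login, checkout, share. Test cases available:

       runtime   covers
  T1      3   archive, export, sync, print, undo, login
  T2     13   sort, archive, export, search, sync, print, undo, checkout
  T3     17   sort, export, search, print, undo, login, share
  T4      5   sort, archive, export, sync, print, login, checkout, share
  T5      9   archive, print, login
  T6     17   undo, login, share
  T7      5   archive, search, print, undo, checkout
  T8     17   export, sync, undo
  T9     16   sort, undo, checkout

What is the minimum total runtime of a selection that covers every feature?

10

T4, T7 cover every feature at runtime 5 + 5 = 10.
Any cover uses at least 2 test cases; among all covering selections none totals below 10.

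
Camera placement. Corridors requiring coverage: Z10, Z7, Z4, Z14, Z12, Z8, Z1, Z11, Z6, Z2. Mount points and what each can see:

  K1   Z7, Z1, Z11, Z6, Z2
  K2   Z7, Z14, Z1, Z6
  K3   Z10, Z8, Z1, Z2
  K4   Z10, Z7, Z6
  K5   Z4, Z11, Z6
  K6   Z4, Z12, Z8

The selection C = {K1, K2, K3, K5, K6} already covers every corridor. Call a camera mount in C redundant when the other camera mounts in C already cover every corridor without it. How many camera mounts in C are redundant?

Drop K1: the rest still cover every corridor — redundant.
Drop K2: Z14 uncovered — not redundant.
Drop K3: Z10 uncovered — not redundant.
Drop K5: the rest still cover every corridor — redundant.
Drop K6: Z12 uncovered — not redundant.
2 redundant: K1, K5.

2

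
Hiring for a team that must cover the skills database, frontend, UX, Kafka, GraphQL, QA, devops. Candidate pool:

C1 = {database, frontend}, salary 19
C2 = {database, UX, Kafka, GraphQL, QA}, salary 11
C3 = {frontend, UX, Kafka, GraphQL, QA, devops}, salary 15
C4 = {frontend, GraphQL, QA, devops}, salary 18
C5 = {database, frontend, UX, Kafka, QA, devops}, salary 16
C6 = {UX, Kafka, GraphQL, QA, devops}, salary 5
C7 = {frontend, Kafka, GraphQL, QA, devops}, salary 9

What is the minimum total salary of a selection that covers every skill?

20

C2, C7 cover every skill at salary 11 + 9 = 20.
Any cover uses at least 2 candidates; among all covering selections none totals below 20.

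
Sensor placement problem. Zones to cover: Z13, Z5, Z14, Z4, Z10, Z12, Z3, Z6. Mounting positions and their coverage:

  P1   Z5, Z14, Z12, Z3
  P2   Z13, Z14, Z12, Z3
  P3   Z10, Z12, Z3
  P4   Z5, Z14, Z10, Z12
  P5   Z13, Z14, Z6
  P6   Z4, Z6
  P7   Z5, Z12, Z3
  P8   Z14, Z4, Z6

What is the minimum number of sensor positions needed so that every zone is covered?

3

P2, P4, P6 together cover {Z13, Z5, Z14, Z4, Z10, Z12, Z3, Z6} — every zone.
No 2 of the 8 sensor positions cover everything (all 28 pairs fall short), so 3 is minimum.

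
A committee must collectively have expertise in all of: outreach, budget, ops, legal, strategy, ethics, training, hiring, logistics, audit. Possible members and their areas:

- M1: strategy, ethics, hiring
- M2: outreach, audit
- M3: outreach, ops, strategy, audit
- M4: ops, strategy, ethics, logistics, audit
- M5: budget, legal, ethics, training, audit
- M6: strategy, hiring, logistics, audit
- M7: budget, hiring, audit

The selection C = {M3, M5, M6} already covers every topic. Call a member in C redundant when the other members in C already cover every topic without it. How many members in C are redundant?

0

Drop M3: outreach, ops uncovered — not redundant.
Drop M5: budget, legal, ethics, training uncovered — not redundant.
Drop M6: hiring, logistics uncovered — not redundant.
None of the members in C is redundant.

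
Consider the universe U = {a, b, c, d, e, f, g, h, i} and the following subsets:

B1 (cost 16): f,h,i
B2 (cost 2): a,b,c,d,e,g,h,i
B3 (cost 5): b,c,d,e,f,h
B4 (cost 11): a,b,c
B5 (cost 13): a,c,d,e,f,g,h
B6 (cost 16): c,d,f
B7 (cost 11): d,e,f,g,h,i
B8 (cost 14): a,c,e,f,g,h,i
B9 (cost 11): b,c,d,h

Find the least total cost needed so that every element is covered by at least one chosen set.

7

B2, B3 cover every element at cost 2 + 5 = 7.
Any cover uses at least 2 sets; among all covering selections none totals below 7.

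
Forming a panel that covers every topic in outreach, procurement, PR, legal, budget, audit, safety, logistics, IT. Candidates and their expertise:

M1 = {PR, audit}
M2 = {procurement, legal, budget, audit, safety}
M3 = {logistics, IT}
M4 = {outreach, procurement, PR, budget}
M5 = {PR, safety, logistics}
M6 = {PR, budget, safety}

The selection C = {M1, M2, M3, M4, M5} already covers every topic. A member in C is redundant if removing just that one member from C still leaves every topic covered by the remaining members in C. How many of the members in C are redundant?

2

Drop M1: the rest still cover every topic — redundant.
Drop M2: legal uncovered — not redundant.
Drop M3: IT uncovered — not redundant.
Drop M4: outreach uncovered — not redundant.
Drop M5: the rest still cover every topic — redundant.
2 redundant: M1, M5.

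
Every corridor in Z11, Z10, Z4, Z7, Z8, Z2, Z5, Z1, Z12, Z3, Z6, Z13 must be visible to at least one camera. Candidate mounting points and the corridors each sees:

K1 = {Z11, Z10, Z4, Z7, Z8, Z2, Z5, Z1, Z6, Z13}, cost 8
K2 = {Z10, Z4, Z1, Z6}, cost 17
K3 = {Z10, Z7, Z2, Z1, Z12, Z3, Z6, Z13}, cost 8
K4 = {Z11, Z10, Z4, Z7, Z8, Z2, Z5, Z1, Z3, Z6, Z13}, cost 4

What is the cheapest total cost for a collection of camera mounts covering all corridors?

12

K3, K4 cover every corridor at cost 8 + 4 = 12.
Any cover uses at least 2 camera mounts; among all covering selections none totals below 12.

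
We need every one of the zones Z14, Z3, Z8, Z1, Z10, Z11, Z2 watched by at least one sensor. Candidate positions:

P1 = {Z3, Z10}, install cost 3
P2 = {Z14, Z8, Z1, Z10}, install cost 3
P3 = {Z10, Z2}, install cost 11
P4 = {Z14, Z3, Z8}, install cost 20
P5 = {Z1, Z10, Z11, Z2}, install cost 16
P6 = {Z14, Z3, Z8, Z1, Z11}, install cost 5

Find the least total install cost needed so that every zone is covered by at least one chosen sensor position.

16

P3, P6 cover every zone at install cost 11 + 5 = 16.
Any cover uses at least 2 sensor positions; among all covering selections none totals below 16.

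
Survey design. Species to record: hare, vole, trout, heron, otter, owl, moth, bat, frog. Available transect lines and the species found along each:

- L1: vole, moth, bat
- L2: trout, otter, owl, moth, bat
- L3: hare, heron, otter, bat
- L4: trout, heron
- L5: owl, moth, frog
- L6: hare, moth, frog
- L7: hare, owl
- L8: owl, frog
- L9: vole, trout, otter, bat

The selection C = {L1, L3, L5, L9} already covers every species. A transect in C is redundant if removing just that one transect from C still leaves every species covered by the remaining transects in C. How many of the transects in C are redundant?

1

Drop L1: the rest still cover every species — redundant.
Drop L3: hare, heron uncovered — not redundant.
Drop L5: owl, frog uncovered — not redundant.
Drop L9: trout uncovered — not redundant.
1 redundant: L1.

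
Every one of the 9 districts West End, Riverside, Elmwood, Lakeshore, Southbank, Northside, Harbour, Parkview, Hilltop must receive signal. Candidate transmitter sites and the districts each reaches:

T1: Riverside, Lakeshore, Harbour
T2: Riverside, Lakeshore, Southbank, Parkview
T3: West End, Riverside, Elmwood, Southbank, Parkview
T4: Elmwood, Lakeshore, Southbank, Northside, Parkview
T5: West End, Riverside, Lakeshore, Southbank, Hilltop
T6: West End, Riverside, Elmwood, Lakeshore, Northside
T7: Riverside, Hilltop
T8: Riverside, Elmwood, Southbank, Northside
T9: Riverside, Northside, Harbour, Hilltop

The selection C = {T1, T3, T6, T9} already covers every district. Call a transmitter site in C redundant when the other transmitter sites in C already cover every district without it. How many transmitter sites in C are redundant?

Drop T1: the rest still cover every district — redundant.
Drop T3: Southbank, Parkview uncovered — not redundant.
Drop T6: the rest still cover every district — redundant.
Drop T9: Hilltop uncovered — not redundant.
2 redundant: T1, T6.

2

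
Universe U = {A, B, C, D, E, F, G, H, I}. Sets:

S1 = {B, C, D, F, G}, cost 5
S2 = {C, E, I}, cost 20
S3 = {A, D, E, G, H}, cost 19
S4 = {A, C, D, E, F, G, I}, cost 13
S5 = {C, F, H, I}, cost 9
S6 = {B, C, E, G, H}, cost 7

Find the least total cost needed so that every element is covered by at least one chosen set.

S4, S6 cover every element at cost 13 + 7 = 20.
Any cover uses at least 2 sets; among all covering selections none totals below 20.
Greedy by coverage-per-cost would pick S1, S6, S4 for 25 — worse than the optimum 20.

20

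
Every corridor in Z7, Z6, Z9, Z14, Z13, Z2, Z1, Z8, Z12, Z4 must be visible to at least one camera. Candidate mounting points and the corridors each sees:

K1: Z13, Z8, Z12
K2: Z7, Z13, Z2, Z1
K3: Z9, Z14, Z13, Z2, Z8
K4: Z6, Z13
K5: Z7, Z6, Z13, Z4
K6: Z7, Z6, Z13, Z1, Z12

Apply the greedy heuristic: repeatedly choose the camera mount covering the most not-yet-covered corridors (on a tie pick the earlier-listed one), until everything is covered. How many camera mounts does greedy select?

3

Pick 1: K3 covers 5 new corridors (Z9, Z14, Z13, Z2, Z8).
Pick 2: K6 covers 4 new corridors (Z7, Z6, Z1, Z12).
Pick 3: K5 covers 1 new corridors (Z4).
Greedy uses 3 camera mounts.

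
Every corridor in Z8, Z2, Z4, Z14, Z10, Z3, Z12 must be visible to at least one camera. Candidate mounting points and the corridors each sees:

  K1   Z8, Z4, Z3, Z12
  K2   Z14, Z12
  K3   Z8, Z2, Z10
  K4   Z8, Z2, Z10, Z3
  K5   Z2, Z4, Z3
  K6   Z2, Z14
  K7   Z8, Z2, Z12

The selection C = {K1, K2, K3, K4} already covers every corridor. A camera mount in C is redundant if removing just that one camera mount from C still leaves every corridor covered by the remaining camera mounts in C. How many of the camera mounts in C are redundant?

Drop K1: Z4 uncovered — not redundant.
Drop K2: Z14 uncovered — not redundant.
Drop K3: the rest still cover every corridor — redundant.
Drop K4: the rest still cover every corridor — redundant.
2 redundant: K3, K4.

2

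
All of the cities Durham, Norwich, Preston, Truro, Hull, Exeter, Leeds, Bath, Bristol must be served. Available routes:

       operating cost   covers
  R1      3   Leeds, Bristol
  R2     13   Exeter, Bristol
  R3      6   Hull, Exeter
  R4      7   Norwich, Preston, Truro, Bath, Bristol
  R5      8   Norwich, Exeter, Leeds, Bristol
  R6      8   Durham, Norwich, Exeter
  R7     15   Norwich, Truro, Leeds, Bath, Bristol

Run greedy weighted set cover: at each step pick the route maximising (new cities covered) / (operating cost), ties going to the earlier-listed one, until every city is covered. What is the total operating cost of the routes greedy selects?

Pick 1: R4 adds 5 new (Norwich, Preston, Truro, Bath, Bristol) at operating cost 7 (ratio 5/7).
Pick 2: R1 adds 1 new (Leeds) at operating cost 3 (ratio 1/3).
Pick 3: R3 adds 2 new (Hull, Exeter) at operating cost 6 (ratio 2/6).
Pick 4: R6 adds 1 new (Durham) at operating cost 8 (ratio 1/8).
Greedy total operating cost: 7 + 3 + 6 + 8 = 24.

24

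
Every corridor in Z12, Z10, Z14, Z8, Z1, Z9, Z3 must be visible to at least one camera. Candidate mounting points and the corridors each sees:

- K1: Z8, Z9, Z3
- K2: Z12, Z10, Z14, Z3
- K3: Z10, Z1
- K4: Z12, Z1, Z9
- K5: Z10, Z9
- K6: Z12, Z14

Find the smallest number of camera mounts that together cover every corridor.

3

K1, K2, K3 together cover {Z12, Z10, Z14, Z8, Z1, Z9, Z3} — every corridor.
No 2 of the 6 camera mounts cover everything (all 15 pairs fall short), so 3 is minimum.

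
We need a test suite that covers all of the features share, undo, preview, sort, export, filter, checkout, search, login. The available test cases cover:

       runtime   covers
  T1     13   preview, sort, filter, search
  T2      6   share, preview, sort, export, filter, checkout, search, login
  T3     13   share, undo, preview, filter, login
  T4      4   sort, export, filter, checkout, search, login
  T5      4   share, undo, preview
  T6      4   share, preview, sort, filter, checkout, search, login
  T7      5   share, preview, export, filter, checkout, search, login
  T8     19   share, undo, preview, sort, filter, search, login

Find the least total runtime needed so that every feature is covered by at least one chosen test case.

8

T4, T5 cover every feature at runtime 4 + 4 = 8.
Any cover uses at least 2 test cases; among all covering selections none totals below 8.
Greedy by coverage-per-runtime would pick T6, T4, T5 for 12 — worse than the optimum 8.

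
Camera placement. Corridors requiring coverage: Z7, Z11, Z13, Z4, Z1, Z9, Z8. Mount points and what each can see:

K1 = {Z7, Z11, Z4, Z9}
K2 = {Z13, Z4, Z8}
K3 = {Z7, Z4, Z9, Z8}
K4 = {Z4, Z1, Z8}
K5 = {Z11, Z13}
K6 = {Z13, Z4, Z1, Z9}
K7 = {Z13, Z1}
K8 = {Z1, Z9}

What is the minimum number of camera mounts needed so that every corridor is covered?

K1, K2, K4 together cover {Z7, Z11, Z13, Z4, Z1, Z9, Z8} — every corridor.
No 2 of the 8 camera mounts cover everything (all 28 pairs fall short), so 3 is minimum.

3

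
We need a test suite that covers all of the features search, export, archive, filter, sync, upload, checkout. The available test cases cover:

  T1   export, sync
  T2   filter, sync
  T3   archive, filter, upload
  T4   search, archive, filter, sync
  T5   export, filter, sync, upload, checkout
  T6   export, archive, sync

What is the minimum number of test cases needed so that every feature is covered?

2

T4, T5 together cover {search, export, archive, filter, sync, upload, checkout} — every feature.
No single test case contains all 7 features, so 2 is optimal.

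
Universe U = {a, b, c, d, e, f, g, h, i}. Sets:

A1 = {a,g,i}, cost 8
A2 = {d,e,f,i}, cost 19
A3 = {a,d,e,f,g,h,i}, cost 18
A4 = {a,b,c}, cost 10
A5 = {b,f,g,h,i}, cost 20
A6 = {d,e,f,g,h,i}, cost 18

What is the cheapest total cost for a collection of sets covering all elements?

28

A3, A4 cover every element at cost 18 + 10 = 28.
Any cover uses at least 2 sets; among all covering selections none totals below 28.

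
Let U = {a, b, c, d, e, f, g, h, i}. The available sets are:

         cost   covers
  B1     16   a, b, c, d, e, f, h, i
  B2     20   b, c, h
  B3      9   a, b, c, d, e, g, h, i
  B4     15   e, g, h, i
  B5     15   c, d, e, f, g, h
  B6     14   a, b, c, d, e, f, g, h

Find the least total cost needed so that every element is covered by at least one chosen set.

23

B3, B6 cover every element at cost 9 + 14 = 23.
Any cover uses at least 2 sets; among all covering selections none totals below 23.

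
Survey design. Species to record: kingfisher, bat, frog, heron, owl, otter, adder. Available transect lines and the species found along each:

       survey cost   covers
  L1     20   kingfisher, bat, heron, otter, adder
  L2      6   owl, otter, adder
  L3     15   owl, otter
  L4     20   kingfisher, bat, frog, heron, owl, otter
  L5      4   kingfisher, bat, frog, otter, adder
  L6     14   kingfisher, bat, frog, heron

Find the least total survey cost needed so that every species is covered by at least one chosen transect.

L2, L6 cover every species at survey cost 6 + 14 = 20.
Any cover uses at least 2 transects; among all covering selections none totals below 20.
Greedy by coverage-per-survey cost would pick L5, L2, L6 for 24 — worse than the optimum 20.

20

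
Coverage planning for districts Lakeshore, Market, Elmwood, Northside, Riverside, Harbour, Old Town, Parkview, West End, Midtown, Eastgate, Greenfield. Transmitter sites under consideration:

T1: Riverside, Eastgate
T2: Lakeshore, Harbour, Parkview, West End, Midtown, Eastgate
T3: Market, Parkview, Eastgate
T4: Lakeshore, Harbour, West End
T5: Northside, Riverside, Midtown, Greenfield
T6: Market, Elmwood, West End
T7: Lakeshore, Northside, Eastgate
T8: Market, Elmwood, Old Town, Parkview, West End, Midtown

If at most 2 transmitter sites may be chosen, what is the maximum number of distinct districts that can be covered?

Choosing T2, T5 covers {Lakeshore, Northside, Riverside, Harbour, Parkview, West End, Midtown, Eastgate, Greenfield} — 9 districts.
No choice of 2 transmitter sites does better; here Market, Elmwood, Old Town are left uncovered.

9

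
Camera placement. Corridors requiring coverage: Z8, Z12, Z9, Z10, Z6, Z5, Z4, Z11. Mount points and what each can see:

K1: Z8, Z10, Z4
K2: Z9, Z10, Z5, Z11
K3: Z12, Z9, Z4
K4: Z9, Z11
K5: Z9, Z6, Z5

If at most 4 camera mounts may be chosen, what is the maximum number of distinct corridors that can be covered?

8

Choosing K1, K2, K3, K5 covers {Z8, Z12, Z9, Z10, Z6, Z5, Z4, Z11} — 8 corridors.
That is all 8 corridors.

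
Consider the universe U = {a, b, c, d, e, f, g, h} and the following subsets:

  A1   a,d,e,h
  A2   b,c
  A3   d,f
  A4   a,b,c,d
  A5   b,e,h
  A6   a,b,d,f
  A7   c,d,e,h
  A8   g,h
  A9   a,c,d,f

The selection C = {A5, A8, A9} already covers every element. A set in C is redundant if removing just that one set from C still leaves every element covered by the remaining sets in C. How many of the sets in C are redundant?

0

Drop A5: b, e uncovered — not redundant.
Drop A8: g uncovered — not redundant.
Drop A9: a, c, d, f uncovered — not redundant.
None of the sets in C is redundant.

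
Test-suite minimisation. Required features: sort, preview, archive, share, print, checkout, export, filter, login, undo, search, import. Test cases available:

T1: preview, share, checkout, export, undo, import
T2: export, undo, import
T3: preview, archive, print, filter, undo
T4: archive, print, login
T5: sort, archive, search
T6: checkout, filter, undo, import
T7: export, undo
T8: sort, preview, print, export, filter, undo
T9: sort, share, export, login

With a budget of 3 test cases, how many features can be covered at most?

Choosing T1, T3, T5 covers {sort, preview, archive, share, print, checkout, export, filter, undo, search, import} — 11 features.
No choice of 3 test cases does better; here login is left uncovered.

11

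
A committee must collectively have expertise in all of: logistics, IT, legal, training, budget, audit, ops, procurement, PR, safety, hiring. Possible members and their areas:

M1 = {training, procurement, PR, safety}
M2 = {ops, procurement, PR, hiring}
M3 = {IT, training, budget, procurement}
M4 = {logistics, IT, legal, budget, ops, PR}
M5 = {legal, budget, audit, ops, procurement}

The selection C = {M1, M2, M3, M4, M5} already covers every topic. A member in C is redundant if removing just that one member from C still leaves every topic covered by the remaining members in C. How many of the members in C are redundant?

1

Drop M1: safety uncovered — not redundant.
Drop M2: hiring uncovered — not redundant.
Drop M3: the rest still cover every topic — redundant.
Drop M4: logistics uncovered — not redundant.
Drop M5: audit uncovered — not redundant.
1 redundant: M3.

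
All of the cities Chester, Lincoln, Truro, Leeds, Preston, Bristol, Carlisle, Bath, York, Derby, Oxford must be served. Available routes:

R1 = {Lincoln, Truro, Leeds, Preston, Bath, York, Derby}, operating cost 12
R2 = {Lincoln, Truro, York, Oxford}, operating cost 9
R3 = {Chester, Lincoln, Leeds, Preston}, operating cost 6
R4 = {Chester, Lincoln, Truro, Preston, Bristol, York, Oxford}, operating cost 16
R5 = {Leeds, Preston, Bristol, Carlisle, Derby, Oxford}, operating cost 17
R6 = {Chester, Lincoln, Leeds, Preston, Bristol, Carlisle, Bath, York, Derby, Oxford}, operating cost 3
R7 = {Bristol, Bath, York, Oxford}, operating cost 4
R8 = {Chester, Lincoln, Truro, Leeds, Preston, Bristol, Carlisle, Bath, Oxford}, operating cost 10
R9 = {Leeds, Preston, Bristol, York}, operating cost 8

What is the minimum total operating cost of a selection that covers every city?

12

R2, R6 cover every city at operating cost 9 + 3 = 12.
Any cover uses at least 2 routes; among all covering selections none totals below 12.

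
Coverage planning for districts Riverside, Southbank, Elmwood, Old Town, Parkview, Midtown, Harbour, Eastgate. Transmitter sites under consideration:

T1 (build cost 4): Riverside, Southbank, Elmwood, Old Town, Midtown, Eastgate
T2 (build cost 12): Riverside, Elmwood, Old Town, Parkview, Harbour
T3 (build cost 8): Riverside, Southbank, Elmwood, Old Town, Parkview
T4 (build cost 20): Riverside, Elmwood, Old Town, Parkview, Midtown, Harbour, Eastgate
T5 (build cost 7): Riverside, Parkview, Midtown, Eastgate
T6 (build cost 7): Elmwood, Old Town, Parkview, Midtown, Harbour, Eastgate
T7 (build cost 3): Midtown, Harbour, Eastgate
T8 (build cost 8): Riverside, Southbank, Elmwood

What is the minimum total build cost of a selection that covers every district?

T1, T6 cover every district at build cost 4 + 7 = 11.
Any cover uses at least 2 transmitter sites; among all covering selections none totals below 11.
Greedy by coverage-per-build cost would pick T1, T7, T5 for 14 — worse than the optimum 11.

11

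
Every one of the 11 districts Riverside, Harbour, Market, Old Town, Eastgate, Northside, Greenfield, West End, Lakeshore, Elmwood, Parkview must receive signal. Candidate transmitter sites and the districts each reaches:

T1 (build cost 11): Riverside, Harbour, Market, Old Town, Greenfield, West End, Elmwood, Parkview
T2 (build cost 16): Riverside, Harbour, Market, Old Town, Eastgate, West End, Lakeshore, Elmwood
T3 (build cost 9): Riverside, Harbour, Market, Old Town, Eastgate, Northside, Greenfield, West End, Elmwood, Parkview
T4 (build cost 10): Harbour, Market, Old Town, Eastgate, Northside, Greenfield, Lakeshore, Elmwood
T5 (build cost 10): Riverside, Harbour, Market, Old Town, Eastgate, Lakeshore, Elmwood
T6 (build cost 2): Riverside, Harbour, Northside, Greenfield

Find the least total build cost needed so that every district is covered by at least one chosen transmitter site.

T3, T4 cover every district at build cost 9 + 10 = 19.
Any cover uses at least 2 transmitter sites; among all covering selections none totals below 19.

19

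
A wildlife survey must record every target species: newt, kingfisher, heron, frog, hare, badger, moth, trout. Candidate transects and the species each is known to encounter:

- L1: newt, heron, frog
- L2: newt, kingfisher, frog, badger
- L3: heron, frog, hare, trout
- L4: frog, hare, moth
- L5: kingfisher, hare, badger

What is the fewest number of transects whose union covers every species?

3

L2, L3, L4 together cover {newt, kingfisher, heron, frog, hare, badger, moth, trout} — every species.
No 2 of the 5 transects cover everything (all 10 pairs fall short), so 3 is minimum.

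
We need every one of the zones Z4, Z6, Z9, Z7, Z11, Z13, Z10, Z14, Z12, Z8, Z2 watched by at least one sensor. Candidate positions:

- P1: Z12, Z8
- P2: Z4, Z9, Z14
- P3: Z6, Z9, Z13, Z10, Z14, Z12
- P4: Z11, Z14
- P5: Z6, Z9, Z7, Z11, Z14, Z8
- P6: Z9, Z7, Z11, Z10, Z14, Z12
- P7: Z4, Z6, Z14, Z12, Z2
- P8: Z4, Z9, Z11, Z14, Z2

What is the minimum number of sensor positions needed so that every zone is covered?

3

P3, P5, P7 together cover {Z4, Z6, Z9, Z7, Z11, Z13, Z10, Z14, Z12, Z8, Z2} — every zone.
No 2 of the 8 sensor positions cover everything (all 28 pairs fall short), so 3 is minimum.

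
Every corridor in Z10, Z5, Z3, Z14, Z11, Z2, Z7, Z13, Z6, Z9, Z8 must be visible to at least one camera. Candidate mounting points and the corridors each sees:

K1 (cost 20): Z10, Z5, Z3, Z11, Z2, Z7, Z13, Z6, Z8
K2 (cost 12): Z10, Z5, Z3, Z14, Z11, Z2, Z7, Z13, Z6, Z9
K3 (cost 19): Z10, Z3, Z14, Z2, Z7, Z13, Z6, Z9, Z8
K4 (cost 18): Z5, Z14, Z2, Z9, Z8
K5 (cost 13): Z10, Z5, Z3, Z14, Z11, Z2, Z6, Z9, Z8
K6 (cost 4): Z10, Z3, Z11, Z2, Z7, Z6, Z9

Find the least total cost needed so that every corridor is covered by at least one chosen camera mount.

K2, K5 cover every corridor at cost 12 + 13 = 25.
Any cover uses at least 2 camera mounts; among all covering selections none totals below 25.
Greedy by coverage-per-cost would pick K6, K2, K5 for 29 — worse than the optimum 25.

25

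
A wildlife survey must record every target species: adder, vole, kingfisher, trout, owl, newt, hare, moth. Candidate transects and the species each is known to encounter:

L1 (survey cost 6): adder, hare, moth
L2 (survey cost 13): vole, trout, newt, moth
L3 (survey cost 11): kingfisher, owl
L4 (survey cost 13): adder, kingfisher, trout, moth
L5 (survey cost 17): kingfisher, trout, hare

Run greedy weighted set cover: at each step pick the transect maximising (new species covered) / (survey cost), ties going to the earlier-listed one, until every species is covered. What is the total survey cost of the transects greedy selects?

30

Pick 1: L1 adds 3 new (adder, hare, moth) at survey cost 6 (ratio 3/6).
Pick 2: L2 adds 3 new (vole, trout, newt) at survey cost 13 (ratio 3/13).
Pick 3: L3 adds 2 new (kingfisher, owl) at survey cost 11 (ratio 2/11).
Greedy total survey cost: 6 + 13 + 11 = 30.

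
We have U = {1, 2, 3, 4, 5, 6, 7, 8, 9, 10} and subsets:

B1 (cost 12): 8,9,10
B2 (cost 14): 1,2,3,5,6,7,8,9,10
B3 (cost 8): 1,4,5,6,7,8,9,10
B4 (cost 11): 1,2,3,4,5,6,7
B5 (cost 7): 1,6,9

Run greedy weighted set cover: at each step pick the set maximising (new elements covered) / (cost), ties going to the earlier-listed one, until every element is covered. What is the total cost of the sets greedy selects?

Pick 1: B3 adds 8 new (1, 4, 5, 6, 7, 8, 9, 10) at cost 8 (ratio 8/8).
Pick 2: B4 adds 2 new (2, 3) at cost 11 (ratio 2/11).
Greedy total cost: 8 + 11 = 19.

19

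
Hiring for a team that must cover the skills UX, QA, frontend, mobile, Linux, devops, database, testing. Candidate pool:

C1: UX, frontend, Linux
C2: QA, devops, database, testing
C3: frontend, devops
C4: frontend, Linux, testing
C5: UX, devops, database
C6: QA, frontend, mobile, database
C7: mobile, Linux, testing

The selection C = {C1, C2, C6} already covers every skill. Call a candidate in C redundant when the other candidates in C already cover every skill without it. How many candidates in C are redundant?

0

Drop C1: UX, Linux uncovered — not redundant.
Drop C2: devops, testing uncovered — not redundant.
Drop C6: mobile uncovered — not redundant.
None of the candidates in C is redundant.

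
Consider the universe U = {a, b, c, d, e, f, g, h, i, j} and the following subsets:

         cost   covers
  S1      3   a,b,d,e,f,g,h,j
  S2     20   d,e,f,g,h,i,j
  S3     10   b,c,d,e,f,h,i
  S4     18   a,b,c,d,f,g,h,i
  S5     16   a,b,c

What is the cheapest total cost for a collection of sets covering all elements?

13

S1, S3 cover every element at cost 3 + 10 = 13.
Any cover uses at least 2 sets; among all covering selections none totals below 13.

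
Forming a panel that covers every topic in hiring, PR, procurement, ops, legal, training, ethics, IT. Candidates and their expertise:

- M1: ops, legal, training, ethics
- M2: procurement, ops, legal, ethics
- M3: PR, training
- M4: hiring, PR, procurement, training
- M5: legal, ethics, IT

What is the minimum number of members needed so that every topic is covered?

3

M1, M4, M5 together cover {hiring, PR, procurement, ops, legal, training, ethics, IT} — every topic.
No 2 of the 5 members cover everything (all 10 pairs fall short), so 3 is minimum.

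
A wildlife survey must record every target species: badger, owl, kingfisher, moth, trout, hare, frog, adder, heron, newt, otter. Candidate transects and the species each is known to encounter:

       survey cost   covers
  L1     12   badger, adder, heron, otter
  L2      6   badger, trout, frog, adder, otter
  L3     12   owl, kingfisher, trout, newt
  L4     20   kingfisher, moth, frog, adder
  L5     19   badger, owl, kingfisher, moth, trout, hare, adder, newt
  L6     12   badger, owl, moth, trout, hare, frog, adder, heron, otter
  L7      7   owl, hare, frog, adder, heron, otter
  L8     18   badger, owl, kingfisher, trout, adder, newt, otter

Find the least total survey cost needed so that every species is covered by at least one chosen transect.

24

L3, L6 cover every species at survey cost 12 + 12 = 24.
Any cover uses at least 2 transects; among all covering selections none totals below 24.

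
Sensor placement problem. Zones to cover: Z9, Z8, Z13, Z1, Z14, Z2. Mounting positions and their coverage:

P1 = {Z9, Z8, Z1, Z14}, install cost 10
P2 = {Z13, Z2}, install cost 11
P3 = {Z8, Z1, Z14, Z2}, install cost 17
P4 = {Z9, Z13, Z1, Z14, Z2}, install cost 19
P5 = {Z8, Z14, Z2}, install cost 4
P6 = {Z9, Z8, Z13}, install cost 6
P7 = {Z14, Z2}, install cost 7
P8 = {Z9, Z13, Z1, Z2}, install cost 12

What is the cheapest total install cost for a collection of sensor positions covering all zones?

16

P5, P8 cover every zone at install cost 4 + 12 = 16.
Any cover uses at least 2 sensor positions; among all covering selections none totals below 16.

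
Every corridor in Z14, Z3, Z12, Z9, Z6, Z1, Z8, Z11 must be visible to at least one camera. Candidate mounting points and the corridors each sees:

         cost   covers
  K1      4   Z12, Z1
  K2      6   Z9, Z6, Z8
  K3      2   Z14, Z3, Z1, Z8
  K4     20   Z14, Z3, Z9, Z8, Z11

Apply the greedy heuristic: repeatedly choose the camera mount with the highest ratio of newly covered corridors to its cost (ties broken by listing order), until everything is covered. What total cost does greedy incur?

Pick 1: K3 adds 4 new (Z14, Z3, Z1, Z8) at cost 2 (ratio 4/2).
Pick 2: K2 adds 2 new (Z9, Z6) at cost 6 (ratio 2/6).
Pick 3: K1 adds 1 new (Z12) at cost 4 (ratio 1/4).
Pick 4: K4 adds 1 new (Z11) at cost 20 (ratio 1/20).
Greedy total cost: 2 + 6 + 4 + 20 = 32. (The true optimum is 30, so greedy overshoots here.)

32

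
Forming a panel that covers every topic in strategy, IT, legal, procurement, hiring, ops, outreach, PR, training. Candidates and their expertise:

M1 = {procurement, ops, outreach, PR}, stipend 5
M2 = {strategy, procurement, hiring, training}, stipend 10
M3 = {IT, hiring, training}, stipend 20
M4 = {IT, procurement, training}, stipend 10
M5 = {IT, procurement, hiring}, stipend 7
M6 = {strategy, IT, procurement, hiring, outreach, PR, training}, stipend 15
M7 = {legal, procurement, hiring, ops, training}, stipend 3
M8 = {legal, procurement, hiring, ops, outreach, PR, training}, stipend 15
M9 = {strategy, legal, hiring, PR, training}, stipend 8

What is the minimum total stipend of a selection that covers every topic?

18

M6, M7 cover every topic at stipend 15 + 3 = 18.
Any cover uses at least 2 members; among all covering selections none totals below 18.
Greedy by coverage-per-stipend would pick M7, M1, M5, M9 for 23 — worse than the optimum 18.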